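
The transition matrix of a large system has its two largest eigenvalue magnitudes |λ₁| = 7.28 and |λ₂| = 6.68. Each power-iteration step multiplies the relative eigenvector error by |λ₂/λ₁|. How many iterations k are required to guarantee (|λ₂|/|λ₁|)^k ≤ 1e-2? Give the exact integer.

54

|λ₂/λ₁| = 6.68/7.28 = 0.91758
Need k ≥ ln(1e-2) / ln(0.91758) = -4.6052 / -0.0860 ≈ 53.540
Smallest integer k satisfying the bound: 54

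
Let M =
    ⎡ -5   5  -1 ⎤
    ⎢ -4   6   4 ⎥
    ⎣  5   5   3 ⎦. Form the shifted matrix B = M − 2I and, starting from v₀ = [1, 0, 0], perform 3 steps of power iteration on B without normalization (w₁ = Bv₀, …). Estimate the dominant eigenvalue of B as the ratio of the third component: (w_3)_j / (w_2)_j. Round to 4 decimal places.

μ ≈ -4.6000

B = M − 2I has rows (-7, 5, -1); (-4, 4, 4); (5, 5, 1)
w1 = Bv₀ = (-7, -4, 5)
w2 = Bw1 = (24, 32, -50)
w3 = Bw2 = (42, -168, 230)
Ratio: 230/-50 = -4.6000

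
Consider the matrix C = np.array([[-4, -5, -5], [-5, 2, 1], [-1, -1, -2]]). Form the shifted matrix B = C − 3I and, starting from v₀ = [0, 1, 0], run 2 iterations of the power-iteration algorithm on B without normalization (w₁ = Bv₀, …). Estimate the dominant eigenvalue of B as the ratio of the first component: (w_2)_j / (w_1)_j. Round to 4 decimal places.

-9.0000

B = C − 3I has rows (-7, -5, -5); (-5, -1, 1); (-1, -1, -5)
w1 = Bv₀ = ((-7)·0 + (-5)·1 + (-5)·0; (-5)·0 + (-1)·1 + 1·0; (-1)·0 + (-1)·1 + (-5)·0) = (-5, -1, -1)
w2 = Bw1 = ((-7)·(-5) + (-5)·(-1) + (-5)·(-1); (-5)·(-5) + (-1)·(-1) + 1·(-1); (-1)·(-5) + (-1)·(-1) + (-5)·(-1)) = (45, 25, 11)
Ratio: 45/-5 = -9.0000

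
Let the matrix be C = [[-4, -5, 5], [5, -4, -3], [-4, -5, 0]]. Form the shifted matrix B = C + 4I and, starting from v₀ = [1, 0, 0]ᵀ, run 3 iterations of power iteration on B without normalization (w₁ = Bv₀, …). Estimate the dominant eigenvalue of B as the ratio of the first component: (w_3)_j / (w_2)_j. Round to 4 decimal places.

B = C + 4I has rows (0, -5, 5); (5, 0, -3); (-4, -5, 4)
w1 = Bv₀ = (0·1 + (-5)·0 + 5·0; 5·1 + 0·0 + (-3)·0; (-4)·1 + (-5)·0 + 4·0) = (0, 5, -4)
w2 = Bw1 = (0·0 + (-5)·5 + 5·(-4); 5·0 + 0·5 + (-3)·(-4); (-4)·0 + (-5)·5 + 4·(-4)) = (-45, 12, -41)
w3 = Bw2 = (-265, -102, -44)
Ratio: -265/-45 = 5.8889

μ ≈ 5.8889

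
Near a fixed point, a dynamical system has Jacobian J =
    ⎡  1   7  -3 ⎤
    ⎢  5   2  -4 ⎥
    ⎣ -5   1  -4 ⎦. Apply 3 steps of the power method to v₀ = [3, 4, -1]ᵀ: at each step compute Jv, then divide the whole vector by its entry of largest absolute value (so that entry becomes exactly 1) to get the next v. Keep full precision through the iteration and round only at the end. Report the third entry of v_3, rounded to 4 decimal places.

Jv0 = (34.00000, 27.00000, -7.00000); divide by 34.00000 → v1 = (1.00000, 0.79412, -0.20588)
Jv1 = (7.17647, 7.41176, -3.38235); divide by 7.41176 → v2 = (0.96825, 1.00000, -0.45635)
Jv2 = (9.33730, 8.66667, -2.01587); divide by 9.33730 → v3 = (1.00000, 0.92818, -0.21589)
Requested entry of v3: -508/2353 = -0.2159

-0.2159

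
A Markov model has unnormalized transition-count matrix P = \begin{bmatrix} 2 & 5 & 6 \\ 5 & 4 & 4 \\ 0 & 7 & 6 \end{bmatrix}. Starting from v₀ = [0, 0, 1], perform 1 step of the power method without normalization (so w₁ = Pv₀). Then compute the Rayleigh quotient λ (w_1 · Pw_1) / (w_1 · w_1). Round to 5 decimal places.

12.18182

w1 = Pv₀ = (2·0 + 5·0 + 6·1; 5·0 + 4·0 + 4·1; 0·0 + 7·0 + 6·1) = (6, 4, 6)
Pw1 = (68, 70, 64)
w1·Pw1 = 6·68 + 4·70 + 6·64 = 1072; w1·w1 = 6·6 + 4·4 + 6·6 = 88
λ ≈ 1072/88 = 12.18182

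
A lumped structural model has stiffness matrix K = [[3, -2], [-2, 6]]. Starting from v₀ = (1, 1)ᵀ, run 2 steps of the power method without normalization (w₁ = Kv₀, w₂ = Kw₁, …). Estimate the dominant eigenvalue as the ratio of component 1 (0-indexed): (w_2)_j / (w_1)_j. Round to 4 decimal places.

w1 = Kv₀ = (1, 4)
w2 = Kw1 = (-5, 22)
Ratio at component: 22 / 4 = 5.5000

λ ≈ 5.5000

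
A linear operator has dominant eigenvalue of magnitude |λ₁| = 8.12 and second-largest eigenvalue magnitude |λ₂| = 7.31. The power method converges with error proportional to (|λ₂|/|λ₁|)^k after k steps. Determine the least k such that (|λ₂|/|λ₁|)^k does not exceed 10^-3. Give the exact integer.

|λ₂/λ₁| = 7.31/8.12 = 0.90025
Need k ≥ ln(10^-3) / ln(0.90025) = -6.9078 / -0.1051 ≈ 65.734
Smallest integer k satisfying the bound: 66

66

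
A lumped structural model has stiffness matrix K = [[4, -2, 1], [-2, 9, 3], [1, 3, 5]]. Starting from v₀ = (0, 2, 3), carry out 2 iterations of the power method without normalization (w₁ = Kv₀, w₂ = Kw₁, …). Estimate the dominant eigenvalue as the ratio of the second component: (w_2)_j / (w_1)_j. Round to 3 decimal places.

w1 = Kv₀ = (-1, 27, 21)
w2 = Kw1 = (-37, 308, 185)
Ratio at component: 308 / 27 = 11.407

11.407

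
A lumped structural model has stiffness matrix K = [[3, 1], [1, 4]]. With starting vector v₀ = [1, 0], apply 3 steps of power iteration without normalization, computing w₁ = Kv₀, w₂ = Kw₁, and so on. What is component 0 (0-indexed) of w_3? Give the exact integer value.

w1 = Kv₀ = (3·1 + 1·0; 1·1 + 4·0) = (3, 1)
w2 = Kw1 = (3·3 + 1·1; 1·3 + 4·1) = (10, 7)
w3 = Kw2 = (37, 38)
The requested component of w3 is 37.

37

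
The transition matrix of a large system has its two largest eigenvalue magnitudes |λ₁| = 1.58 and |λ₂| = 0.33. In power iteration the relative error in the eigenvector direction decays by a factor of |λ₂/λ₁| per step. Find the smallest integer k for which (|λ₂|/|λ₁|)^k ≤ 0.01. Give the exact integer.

3

|λ₂/λ₁| = 0.33/1.58 = 0.20886
Need k ≥ ln(0.01) / ln(0.20886) = -4.6052 / -1.5661 ≈ 2.941
Smallest integer k satisfying the bound: 3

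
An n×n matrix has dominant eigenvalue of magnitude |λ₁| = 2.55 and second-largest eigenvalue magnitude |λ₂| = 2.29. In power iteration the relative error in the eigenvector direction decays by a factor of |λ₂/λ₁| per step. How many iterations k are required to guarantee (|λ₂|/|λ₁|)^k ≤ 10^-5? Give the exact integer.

108

|λ₂/λ₁| = 2.29/2.55 = 0.89804
Need k ≥ ln(10^-5) / ln(0.89804) = -11.5129 / -0.1075 ≈ 107.056
Smallest integer k satisfying the bound: 108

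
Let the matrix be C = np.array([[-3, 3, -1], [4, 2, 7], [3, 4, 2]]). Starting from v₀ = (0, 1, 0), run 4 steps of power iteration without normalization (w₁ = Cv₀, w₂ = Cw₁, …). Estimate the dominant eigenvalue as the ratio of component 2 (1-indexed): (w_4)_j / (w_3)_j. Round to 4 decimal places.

w1 = Cv₀ = ((-3)·0 + 3·1 + (-1)·0; 4·0 + 2·1 + 7·0; 3·0 + 4·1 + 2·0) = (3, 2, 4)
w2 = Cw1 = ((-3)·3 + 3·2 + (-1)·4; 4·3 + 2·2 + 7·4; 3·3 + 4·2 + 2·4) = (-7, 44, 25)
w3 = Cw2 = (128, 235, 205)
w4 = Cw3 = (116, 2417, 1734)
Ratio at component: 2417 / 235 = 10.2851

10.2851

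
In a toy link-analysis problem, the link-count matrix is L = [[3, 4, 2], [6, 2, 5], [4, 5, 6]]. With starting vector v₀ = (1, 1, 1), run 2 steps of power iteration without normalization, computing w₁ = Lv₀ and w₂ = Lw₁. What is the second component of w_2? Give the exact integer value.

w1 = Lv₀ = (3·1 + 4·1 + 2·1; 6·1 + 2·1 + 5·1; 4·1 + 5·1 + 6·1) = (9, 13, 15)
w2 = Lw1 = (3·9 + 4·13 + 2·15; 6·9 + 2·13 + 5·15; 4·9 + 5·13 + 6·15) = (109, 155, 191)
The requested component of w2 is 155.

155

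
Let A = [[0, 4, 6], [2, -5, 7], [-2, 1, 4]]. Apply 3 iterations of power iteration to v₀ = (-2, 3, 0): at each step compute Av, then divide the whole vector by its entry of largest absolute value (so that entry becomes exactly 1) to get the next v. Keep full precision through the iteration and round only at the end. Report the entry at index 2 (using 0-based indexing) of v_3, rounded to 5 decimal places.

-0.17374

Av0 = (12.000000, -19.000000, 7.000000); divide by -19.000000 → v1 = (-0.631579, 1.000000, -0.368421)
Av1 = (1.789474, -8.842105, 0.789474); divide by -8.842105 → v2 = (-0.202381, 1.000000, -0.089286)
Av2 = (3.464286, -6.029762, 1.047619); divide by -6.029762 → v3 = (-0.574531, 1.000000, -0.173741)
Requested entry of v3: 176/-1013 = -0.17374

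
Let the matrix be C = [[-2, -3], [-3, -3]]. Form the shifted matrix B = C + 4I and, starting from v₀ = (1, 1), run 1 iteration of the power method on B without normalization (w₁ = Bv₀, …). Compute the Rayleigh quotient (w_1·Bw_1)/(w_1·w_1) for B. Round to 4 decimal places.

μ ≈ -1.2000

B = C + 4I has rows (2, -3); (-3, 1)
w1 = Bv₀ = (2·1 + (-3)·1; (-3)·1 + 1·1) = (-1, -2)
Bw1 = (4, 1)
w1·Bw1 = -6; w1·w1 = 5; μ ≈ -6/5 = -1.2000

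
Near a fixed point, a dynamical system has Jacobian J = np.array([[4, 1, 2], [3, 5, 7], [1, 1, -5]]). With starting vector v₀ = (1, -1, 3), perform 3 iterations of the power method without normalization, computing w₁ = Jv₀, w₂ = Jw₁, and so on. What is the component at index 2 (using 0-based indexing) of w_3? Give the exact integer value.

-473

w1 = Jv₀ = (4·1 + 1·(-1) + 2·3; 3·1 + 5·(-1) + 7·3; 1·1 + 1·(-1) + (-5)·3) = (9, 19, -15)
w2 = Jw1 = (4·9 + 1·19 + 2·(-15); 3·9 + 5·19 + 7·(-15); 1·9 + 1·19 + (-5)·(-15)) = (25, 17, 103)
w3 = Jw2 = (323, 881, -473)
The requested component of w3 is -473.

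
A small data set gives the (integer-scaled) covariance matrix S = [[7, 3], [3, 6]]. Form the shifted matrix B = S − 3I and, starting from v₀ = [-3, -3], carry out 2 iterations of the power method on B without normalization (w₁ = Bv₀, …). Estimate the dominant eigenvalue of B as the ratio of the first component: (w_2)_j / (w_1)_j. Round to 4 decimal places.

6.5714

B = S − 3I has rows (4, 3); (3, 3)
w1 = Bv₀ = (4·(-3) + 3·(-3); 3·(-3) + 3·(-3)) = (-21, -18)
w2 = Bw1 = (4·(-21) + 3·(-18); 3·(-21) + 3·(-18)) = (-138, -117)
Ratio: -138/-21 = 6.5714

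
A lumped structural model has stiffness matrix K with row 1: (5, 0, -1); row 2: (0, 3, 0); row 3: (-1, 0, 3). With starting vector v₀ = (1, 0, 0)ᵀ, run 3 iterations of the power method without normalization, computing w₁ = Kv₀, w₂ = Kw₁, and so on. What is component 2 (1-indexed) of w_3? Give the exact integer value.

0

w1 = Kv₀ = (5, 0, -1)
w2 = Kw1 = (26, 0, -8)
w3 = Kw2 = (138, 0, -50)
The requested component of w3 is 0.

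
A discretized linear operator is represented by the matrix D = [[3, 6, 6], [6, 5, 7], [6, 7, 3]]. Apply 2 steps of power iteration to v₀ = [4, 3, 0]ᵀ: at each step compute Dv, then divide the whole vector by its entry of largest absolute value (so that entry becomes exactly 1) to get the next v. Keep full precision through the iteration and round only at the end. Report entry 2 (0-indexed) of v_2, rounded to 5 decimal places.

Dv0 = (30.000000, 39.000000, 45.000000); divide by 45.000000 → v1 = (0.666667, 0.866667, 1.000000)
Dv1 = (13.200000, 15.333333, 13.066667); divide by 15.333333 → v2 = (0.860870, 1.000000, 0.852174)
Requested entry of v2: 588/690 = 0.85217

0.85217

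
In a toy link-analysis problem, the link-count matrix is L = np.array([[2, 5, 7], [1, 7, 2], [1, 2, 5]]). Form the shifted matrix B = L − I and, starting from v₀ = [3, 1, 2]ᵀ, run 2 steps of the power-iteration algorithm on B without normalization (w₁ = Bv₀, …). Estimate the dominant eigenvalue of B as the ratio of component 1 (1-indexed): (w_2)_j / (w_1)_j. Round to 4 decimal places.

B = L − I has rows (1, 5, 7); (1, 6, 2); (1, 2, 4)
w1 = Bv₀ = (22, 13, 13)
w2 = Bw1 = (178, 126, 100)
Ratio: 178/22 = 8.0909

μ ≈ 8.0909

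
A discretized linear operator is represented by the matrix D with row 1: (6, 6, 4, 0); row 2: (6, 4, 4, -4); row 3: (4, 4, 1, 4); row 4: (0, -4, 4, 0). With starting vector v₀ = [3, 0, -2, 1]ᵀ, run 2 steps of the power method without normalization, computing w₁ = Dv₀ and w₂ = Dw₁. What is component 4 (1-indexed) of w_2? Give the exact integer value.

w1 = Dv₀ = (6·3 + 6·0 + 4·(-2) + 0·1; 6·3 + 4·0 + 4·(-2) + (-4)·1; 4·3 + 4·0 + 1·(-2) + 4·1; 0·3 + (-4)·0 + 4·(-2) + 0·1) = (10, 6, 14, -8)
w2 = Dw1 = (6·10 + 6·6 + 4·14 + 0·(-8); 6·10 + 4·6 + 4·14 + (-4)·(-8); 4·10 + 4·6 + 1·14 + 4·(-8); 0·10 + (-4)·6 + 4·14 + 0·(-8)) = (152, 172, 46, 32)
The requested component of w2 is 32.

32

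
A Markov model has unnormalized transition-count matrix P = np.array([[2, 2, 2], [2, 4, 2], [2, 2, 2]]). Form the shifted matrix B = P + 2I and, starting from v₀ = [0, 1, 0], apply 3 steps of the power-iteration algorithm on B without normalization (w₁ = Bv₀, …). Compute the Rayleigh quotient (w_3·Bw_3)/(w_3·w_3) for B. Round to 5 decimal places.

B = P + 2I has rows (4, 2, 2); (2, 6, 2); (2, 2, 4)
w1 = Bv₀ = (2, 6, 2)
w2 = Bw1 = (24, 44, 24)
w3 = Bw2 = (232, 360, 232)
Bw3 = (2112, 3088, 2112)
w3·Bw3 = 2091648; w3·w3 = 237248; μ ≈ 2091648/237248 = 8.81629

μ ≈ 8.81629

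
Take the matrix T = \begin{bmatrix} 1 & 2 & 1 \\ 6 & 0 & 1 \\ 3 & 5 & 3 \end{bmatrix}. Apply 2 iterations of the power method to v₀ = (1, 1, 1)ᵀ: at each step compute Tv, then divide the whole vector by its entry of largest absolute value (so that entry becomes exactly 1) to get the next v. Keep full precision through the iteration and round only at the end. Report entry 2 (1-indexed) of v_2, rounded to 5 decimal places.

0.43750

Tv0 = (4.000000, 7.000000, 11.000000); divide by 11.000000 → v1 = (0.363636, 0.636364, 1.000000)
Tv1 = (2.636364, 3.181818, 7.272727); divide by 7.272727 → v2 = (0.362500, 0.437500, 1.000000)
Requested entry of v2: 35/80 = 0.43750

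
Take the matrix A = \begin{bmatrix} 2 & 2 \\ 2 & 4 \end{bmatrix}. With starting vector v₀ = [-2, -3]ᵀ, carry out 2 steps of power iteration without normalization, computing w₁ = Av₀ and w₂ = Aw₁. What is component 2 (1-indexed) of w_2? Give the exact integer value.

w1 = Av₀ = (2·(-2) + 2·(-3); 2·(-2) + 4·(-3)) = (-10, -16)
w2 = Aw1 = (2·(-10) + 2·(-16); 2·(-10) + 4·(-16)) = (-52, -84)
The requested component of w2 is -84.

-84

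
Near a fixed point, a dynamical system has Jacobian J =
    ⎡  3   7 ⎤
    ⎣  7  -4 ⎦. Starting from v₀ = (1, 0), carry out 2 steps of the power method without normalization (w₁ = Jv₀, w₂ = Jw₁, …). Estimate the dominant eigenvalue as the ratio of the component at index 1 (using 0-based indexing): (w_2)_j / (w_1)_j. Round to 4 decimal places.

-1.0000

w1 = Jv₀ = (3·1 + 7·0; 7·1 + (-4)·0) = (3, 7)
w2 = Jw1 = (3·3 + 7·7; 7·3 + (-4)·7) = (58, -7)
Ratio at component: -7 / 7 = -1.0000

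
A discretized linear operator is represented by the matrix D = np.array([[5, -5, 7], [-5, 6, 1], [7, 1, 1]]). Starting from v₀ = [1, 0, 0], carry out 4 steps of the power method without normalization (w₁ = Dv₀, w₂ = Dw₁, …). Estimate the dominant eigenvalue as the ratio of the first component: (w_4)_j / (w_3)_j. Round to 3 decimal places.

w1 = Dv₀ = (5·1 + (-5)·0 + 7·0; (-5)·1 + 6·0 + 1·0; 7·1 + 1·0 + 1·0) = (5, -5, 7)
w2 = Dw1 = (5·5 + (-5)·(-5) + 7·7; (-5)·5 + 6·(-5) + 1·7; 7·5 + 1·(-5) + 1·7) = (99, -48, 37)
w3 = Dw2 = (994, -746, 682)
w4 = Dw3 = (13474, -8764, 6894)
Ratio at component: 13474 / 994 = 13.555

λ ≈ 13.555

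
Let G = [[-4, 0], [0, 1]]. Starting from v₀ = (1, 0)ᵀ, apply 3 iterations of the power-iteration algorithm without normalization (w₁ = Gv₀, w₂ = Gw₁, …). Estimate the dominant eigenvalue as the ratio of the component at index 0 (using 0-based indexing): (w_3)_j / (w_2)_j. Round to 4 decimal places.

-4.0000

w1 = Gv₀ = ((-4)·1 + 0·0; 0·1 + 1·0) = (-4, 0)
w2 = Gw1 = ((-4)·(-4) + 0·0; 0·(-4) + 1·0) = (16, 0)
w3 = Gw2 = (-64, 0)
Ratio at component: -64 / 16 = -4.0000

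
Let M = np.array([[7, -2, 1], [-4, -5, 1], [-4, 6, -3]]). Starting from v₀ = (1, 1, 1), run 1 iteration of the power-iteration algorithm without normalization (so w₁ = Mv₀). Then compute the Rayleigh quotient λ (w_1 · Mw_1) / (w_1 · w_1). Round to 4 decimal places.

2.8812

w1 = Mv₀ = (7·1 + (-2)·1 + 1·1; (-4)·1 + (-5)·1 + 1·1; (-4)·1 + 6·1 + (-3)·1) = (6, -8, -1)
Mw1 = (57, 15, -69)
w1·Mw1 = 6·57 + (-8)·15 + (-1)·(-69) = 291; w1·w1 = 6·6 + (-8)·(-8) + (-1)·(-1) = 101
λ ≈ 291/101 = 2.8812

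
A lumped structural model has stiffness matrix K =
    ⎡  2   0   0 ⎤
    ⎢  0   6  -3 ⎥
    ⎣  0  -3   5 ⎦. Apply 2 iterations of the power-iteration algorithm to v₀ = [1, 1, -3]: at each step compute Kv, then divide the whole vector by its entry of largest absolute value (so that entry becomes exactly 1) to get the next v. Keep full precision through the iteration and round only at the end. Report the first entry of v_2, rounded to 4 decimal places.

Kv0 = (2.00000, 15.00000, -18.00000); divide by -18.00000 → v1 = (-0.11111, -0.83333, 1.00000)
Kv1 = (-0.22222, -8.00000, 7.50000); divide by -8.00000 → v2 = (0.02778, 1.00000, -0.93750)
Requested entry of v2: 4/144 = 0.0278

0.0278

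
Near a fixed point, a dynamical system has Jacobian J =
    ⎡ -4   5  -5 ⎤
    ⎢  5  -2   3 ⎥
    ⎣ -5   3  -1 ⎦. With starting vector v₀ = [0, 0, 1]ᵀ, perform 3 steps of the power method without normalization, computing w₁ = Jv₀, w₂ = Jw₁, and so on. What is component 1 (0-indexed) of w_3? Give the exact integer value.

w1 = Jv₀ = ((-4)·0 + 5·0 + (-5)·1; 5·0 + (-2)·0 + 3·1; (-5)·0 + 3·0 + (-1)·1) = (-5, 3, -1)
w2 = Jw1 = ((-4)·(-5) + 5·3 + (-5)·(-1); 5·(-5) + (-2)·3 + 3·(-1); (-5)·(-5) + 3·3 + (-1)·(-1)) = (40, -34, 35)
w3 = Jw2 = (-505, 373, -337)
The requested component of w3 is 373.

373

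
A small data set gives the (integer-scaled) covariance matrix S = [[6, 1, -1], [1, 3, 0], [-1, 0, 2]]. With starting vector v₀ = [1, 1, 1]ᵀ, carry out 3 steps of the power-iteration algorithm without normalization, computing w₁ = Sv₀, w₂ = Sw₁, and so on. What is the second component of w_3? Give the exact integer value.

w1 = Sv₀ = (6, 4, 1)
w2 = Sw1 = (39, 18, -4)
w3 = Sw2 = (256, 93, -47)
The requested component of w3 is 93.

93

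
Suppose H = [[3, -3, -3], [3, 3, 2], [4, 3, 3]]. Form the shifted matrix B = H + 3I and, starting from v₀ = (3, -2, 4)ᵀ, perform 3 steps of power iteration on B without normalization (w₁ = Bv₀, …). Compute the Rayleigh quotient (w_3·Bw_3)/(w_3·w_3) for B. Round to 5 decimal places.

7.27085

B = H + 3I has rows (6, -3, -3); (3, 6, 2); (4, 3, 6)
w1 = Bv₀ = (12, 5, 30)
w2 = Bw1 = (-33, 126, 243)
w3 = Bw2 = (-1305, 1143, 1704)
Bw3 = (-16371, 6351, 8433)
w3·Bw3 = 42993180; w3·w3 = 5913090; μ ≈ 42993180/5913090 = 7.27085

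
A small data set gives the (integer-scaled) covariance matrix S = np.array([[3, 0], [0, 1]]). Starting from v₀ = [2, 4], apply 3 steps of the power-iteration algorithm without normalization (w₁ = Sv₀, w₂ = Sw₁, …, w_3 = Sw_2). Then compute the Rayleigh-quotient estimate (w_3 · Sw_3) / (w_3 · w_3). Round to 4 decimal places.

2.9891

w1 = Sv₀ = (3·2 + 0·4; 0·2 + 1·4) = (6, 4)
w2 = Sw1 = (3·6 + 0·4; 0·6 + 1·4) = (18, 4)
w3 = Sw2 = (54, 4)
Sw3 = (162, 4)
w3·Sw3 = 54·162 + 4·4 = 8764; w3·w3 = 54·54 + 4·4 = 2932
λ ≈ 8764/2932 = 2.9891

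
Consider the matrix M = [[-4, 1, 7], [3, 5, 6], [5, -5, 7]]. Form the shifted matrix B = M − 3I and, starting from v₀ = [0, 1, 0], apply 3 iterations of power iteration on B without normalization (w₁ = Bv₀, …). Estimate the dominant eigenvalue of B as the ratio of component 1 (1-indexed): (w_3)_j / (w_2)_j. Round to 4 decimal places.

B = M − 3I has rows (-7, 1, 7); (3, 2, 6); (5, -5, 4)
w1 = Bv₀ = ((-7)·0 + 1·1 + 7·0; 3·0 + 2·1 + 6·0; 5·0 + (-5)·1 + 4·0) = (1, 2, -5)
w2 = Bw1 = ((-7)·1 + 1·2 + 7·(-5); 3·1 + 2·2 + 6·(-5); 5·1 + (-5)·2 + 4·(-5)) = (-40, -23, -25)
w3 = Bw2 = (82, -316, -185)
Ratio: 82/-40 = -2.0500

-2.0500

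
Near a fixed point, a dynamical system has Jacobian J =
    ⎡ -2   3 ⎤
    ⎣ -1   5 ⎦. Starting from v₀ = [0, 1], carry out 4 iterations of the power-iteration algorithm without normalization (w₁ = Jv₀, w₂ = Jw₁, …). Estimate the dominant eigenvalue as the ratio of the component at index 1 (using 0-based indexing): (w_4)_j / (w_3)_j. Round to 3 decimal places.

w1 = Jv₀ = ((-2)·0 + 3·1; (-1)·0 + 5·1) = (3, 5)
w2 = Jw1 = ((-2)·3 + 3·5; (-1)·3 + 5·5) = (9, 22)
w3 = Jw2 = (48, 101)
w4 = Jw3 = (207, 457)
Ratio at component: 457 / 101 = 4.525

λ ≈ 4.525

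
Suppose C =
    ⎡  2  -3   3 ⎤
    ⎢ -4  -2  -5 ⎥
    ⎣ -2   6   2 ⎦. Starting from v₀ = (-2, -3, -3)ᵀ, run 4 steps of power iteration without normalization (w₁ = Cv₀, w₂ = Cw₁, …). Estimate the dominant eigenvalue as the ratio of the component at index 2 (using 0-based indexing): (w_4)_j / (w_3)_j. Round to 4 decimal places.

0.8110

w1 = Cv₀ = (2·(-2) + (-3)·(-3) + 3·(-3); (-4)·(-2) + (-2)·(-3) + (-5)·(-3); (-2)·(-2) + 6·(-3) + 2·(-3)) = (-4, 29, -20)
w2 = Cw1 = (2·(-4) + (-3)·29 + 3·(-20); (-4)·(-4) + (-2)·29 + (-5)·(-20); (-2)·(-4) + 6·29 + 2·(-20)) = (-155, 58, 142)
w3 = Cw2 = (-58, -206, 942)
w4 = Cw3 = (3328, -4066, 764)
Ratio at component: 764 / 942 = 0.8110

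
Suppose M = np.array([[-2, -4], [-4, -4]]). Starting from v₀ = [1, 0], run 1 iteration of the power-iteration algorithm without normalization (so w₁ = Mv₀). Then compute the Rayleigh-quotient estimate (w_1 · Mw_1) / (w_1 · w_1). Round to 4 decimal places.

w1 = Mv₀ = ((-2)·1 + (-4)·0; (-4)·1 + (-4)·0) = (-2, -4)
Mw1 = (20, 24)
w1·Mw1 = (-2)·20 + (-4)·24 = -136; w1·w1 = (-2)·(-2) + (-4)·(-4) = 20
λ ≈ -136/20 = -6.8000

-6.8000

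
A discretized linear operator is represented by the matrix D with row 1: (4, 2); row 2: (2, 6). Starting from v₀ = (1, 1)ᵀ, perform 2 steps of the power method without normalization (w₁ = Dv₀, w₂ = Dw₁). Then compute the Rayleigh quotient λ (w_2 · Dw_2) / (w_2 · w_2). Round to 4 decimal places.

λ ≈ 7.2308

w1 = Dv₀ = (4·1 + 2·1; 2·1 + 6·1) = (6, 8)
w2 = Dw1 = (4·6 + 2·8; 2·6 + 6·8) = (40, 60)
Dw2 = (280, 440)
w2·Dw2 = 40·280 + 60·440 = 37600; w2·w2 = 40·40 + 60·60 = 5200
λ ≈ 37600/5200 = 7.2308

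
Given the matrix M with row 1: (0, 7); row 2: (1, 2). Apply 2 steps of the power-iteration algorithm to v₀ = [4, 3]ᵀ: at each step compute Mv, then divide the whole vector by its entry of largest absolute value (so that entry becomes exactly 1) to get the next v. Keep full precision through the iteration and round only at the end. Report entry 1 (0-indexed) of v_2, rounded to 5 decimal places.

0.58571

Mv0 = (21.000000, 10.000000); divide by 21.000000 → v1 = (1.000000, 0.476190)
Mv1 = (3.333333, 1.952381); divide by 3.333333 → v2 = (1.000000, 0.585714)
Requested entry of v2: 41/70 = 0.58571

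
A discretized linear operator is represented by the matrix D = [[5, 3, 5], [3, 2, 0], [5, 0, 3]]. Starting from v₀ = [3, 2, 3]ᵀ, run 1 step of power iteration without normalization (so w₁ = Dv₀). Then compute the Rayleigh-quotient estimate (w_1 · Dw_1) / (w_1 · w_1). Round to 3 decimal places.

λ ≈ 9.796

w1 = Dv₀ = (36, 13, 24)
Dw1 = (339, 134, 252)
w1·Dw1 = 36·339 + 13·134 + 24·252 = 19994; w1·w1 = 36·36 + 13·13 + 24·24 = 2041
λ ≈ 19994/2041 = 9.796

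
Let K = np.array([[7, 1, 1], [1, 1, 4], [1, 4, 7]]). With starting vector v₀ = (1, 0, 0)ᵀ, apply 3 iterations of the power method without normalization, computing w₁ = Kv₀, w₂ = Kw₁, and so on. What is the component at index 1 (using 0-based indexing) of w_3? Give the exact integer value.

135

w1 = Kv₀ = (7·1 + 1·0 + 1·0; 1·1 + 1·0 + 4·0; 1·1 + 4·0 + 7·0) = (7, 1, 1)
w2 = Kw1 = (7·7 + 1·1 + 1·1; 1·7 + 1·1 + 4·1; 1·7 + 4·1 + 7·1) = (51, 12, 18)
w3 = Kw2 = (387, 135, 225)
The requested component of w3 is 135.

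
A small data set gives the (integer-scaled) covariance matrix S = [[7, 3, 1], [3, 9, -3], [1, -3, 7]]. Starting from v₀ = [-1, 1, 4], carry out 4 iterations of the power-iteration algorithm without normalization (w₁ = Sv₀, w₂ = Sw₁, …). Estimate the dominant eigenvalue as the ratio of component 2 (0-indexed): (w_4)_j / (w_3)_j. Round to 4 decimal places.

w1 = Sv₀ = (7·(-1) + 3·1 + 1·4; 3·(-1) + 9·1 + (-3)·4; 1·(-1) + (-3)·1 + 7·4) = (0, -6, 24)
w2 = Sw1 = (7·0 + 3·(-6) + 1·24; 3·0 + 9·(-6) + (-3)·24; 1·0 + (-3)·(-6) + 7·24) = (6, -126, 186)
w3 = Sw2 = (-150, -1674, 1686)
w4 = Sw3 = (-4386, -20574, 16674)
Ratio at component: 16674 / 1686 = 9.8897

λ ≈ 9.8897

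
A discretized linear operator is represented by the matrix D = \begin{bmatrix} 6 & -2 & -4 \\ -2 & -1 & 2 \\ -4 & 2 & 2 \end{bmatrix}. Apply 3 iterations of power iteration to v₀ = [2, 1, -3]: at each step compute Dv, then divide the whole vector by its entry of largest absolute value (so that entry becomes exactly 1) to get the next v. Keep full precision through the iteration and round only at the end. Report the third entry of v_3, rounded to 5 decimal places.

Dv0 = (22.000000, -11.000000, -12.000000); divide by 22.000000 → v1 = (1.000000, -0.500000, -0.545455)
Dv1 = (9.181818, -2.590909, -6.090909); divide by 9.181818 → v2 = (1.000000, -0.282178, -0.663366)
Dv2 = (9.217822, -3.044554, -5.891089); divide by 9.217822 → v3 = (1.000000, -0.330290, -0.639098)
Requested entry of v3: -1190/1862 = -0.63910

-0.63910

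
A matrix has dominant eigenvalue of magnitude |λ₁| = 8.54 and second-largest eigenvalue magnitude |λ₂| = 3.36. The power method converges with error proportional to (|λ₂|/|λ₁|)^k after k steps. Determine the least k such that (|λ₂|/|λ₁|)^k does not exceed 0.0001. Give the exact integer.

10

|λ₂/λ₁| = 3.36/8.54 = 0.39344
Need k ≥ ln(0.0001) / ln(0.39344) = -9.2103 / -0.9328 ≈ 9.874
Smallest integer k satisfying the bound: 10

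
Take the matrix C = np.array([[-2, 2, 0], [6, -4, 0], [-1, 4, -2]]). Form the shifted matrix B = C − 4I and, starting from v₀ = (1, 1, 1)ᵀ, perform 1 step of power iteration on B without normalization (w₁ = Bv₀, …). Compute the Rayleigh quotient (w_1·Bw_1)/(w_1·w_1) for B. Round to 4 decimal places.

B = C − 4I has rows (-6, 2, 0); (6, -8, 0); (-1, 4, -6)
w1 = Bv₀ = (-4, -2, -3)
Bw1 = (20, -8, 14)
w1·Bw1 = -106; w1·w1 = 29; μ ≈ -106/29 = -3.6552

-3.6552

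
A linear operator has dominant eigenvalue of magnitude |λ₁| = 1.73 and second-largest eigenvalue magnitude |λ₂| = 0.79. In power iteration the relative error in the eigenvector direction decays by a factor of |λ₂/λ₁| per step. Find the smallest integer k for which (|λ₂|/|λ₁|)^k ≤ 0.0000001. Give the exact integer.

|λ₂/λ₁| = 0.79/1.73 = 0.45665
Need k ≥ ln(0.0000001) / ln(0.45665) = -16.1181 / -0.7838 ≈ 20.563
Smallest integer k satisfying the bound: 21

21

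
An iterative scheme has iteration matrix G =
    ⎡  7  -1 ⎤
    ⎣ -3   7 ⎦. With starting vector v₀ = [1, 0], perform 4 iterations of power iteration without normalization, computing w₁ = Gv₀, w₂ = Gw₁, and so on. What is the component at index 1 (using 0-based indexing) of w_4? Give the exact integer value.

-4368

w1 = Gv₀ = (7·1 + (-1)·0; (-3)·1 + 7·0) = (7, -3)
w2 = Gw1 = (7·7 + (-1)·(-3); (-3)·7 + 7·(-3)) = (52, -42)
w3 = Gw2 = (406, -450)
w4 = Gw3 = (3292, -4368)
The requested component of w4 is -4368.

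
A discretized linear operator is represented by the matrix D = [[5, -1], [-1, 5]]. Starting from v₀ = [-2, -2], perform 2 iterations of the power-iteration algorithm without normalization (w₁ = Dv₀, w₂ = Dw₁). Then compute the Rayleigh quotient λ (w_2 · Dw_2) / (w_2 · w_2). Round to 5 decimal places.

λ ≈ 4.00000

w1 = Dv₀ = (-8, -8)
w2 = Dw1 = (-32, -32)
Dw2 = (-128, -128)
w2·Dw2 = (-32)·(-128) + (-32)·(-128) = 8192; w2·w2 = (-32)·(-32) + (-32)·(-32) = 2048
λ ≈ 8192/2048 = 4.00000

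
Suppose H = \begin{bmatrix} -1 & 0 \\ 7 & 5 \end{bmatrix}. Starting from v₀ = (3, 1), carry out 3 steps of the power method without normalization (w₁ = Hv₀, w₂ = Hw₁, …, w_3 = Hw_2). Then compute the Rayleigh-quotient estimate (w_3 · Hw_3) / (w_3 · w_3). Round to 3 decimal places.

w1 = Hv₀ = (-3, 26)
w2 = Hw1 = (3, 109)
w3 = Hw2 = (-3, 566)
Hw3 = (3, 2809)
w3·Hw3 = (-3)·3 + 566·2809 = 1589885; w3·w3 = (-3)·(-3) + 566·566 = 320365
λ ≈ 1589885/320365 = 4.963

4.963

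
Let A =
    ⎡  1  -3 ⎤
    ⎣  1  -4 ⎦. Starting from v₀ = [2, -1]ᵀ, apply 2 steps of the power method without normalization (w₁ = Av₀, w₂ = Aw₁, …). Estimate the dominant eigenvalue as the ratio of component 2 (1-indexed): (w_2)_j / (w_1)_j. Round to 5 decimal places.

λ ≈ -3.16667

w1 = Av₀ = (5, 6)
w2 = Aw1 = (-13, -19)
Ratio at component: -19 / 6 = -3.16667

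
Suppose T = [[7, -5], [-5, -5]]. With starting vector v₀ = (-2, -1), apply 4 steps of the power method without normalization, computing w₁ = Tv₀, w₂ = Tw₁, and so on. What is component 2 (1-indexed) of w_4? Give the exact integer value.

w1 = Tv₀ = (-9, 15)
w2 = Tw1 = (-138, -30)
w3 = Tw2 = (-816, 840)
w4 = Tw3 = (-9912, -120)
The requested component of w4 is -120.

-120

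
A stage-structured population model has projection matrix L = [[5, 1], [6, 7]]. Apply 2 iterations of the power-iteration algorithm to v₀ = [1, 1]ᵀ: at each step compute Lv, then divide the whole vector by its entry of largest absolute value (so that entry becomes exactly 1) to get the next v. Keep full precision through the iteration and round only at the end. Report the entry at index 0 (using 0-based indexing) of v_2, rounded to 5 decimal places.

0.33858

Lv0 = (6.000000, 13.000000); divide by 13.000000 → v1 = (0.461538, 1.000000)
Lv1 = (3.307692, 9.769231); divide by 9.769231 → v2 = (0.338583, 1.000000)
Requested entry of v2: 43/127 = 0.33858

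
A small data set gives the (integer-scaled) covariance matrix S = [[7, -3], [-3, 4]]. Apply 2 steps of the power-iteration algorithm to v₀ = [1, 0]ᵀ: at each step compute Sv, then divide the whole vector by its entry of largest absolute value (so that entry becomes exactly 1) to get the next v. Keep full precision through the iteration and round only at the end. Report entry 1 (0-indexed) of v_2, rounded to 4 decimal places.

-0.5690

Sv0 = (7.00000, -3.00000); divide by 7.00000 → v1 = (1.00000, -0.42857)
Sv1 = (8.28571, -4.71429); divide by 8.28571 → v2 = (1.00000, -0.56897)
Requested entry of v2: -33/58 = -0.5690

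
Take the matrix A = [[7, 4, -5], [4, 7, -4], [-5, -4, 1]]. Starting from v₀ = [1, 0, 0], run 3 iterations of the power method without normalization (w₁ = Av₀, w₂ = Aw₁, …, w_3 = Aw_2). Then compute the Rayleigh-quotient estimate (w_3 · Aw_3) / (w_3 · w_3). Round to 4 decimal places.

w1 = Av₀ = (7, 4, -5)
w2 = Aw1 = (90, 76, -56)
w3 = Aw2 = (1214, 1116, -810)
Aw3 = (17012, 15908, -11344)
w3·Aw3 = 1214·17012 + 1116·15908 + (-810)·(-11344) = 47594536; w3·w3 = 1214·1214 + 1116·1116 + (-810)·(-810) = 3375352
λ ≈ 47594536/3375352 = 14.1006

λ ≈ 14.1006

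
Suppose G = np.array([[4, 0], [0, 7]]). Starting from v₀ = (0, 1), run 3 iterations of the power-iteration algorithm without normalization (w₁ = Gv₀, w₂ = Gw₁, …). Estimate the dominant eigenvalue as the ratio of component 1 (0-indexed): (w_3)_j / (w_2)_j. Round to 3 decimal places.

w1 = Gv₀ = (0, 7)
w2 = Gw1 = (0, 49)
w3 = Gw2 = (0, 343)
Ratio at component: 343 / 49 = 7.000

7.000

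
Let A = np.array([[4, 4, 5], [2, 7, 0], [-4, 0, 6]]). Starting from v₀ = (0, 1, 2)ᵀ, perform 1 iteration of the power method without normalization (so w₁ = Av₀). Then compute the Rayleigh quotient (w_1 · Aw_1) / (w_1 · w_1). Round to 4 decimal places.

7.0617

w1 = Av₀ = (4·0 + 4·1 + 5·2; 2·0 + 7·1 + 0·2; (-4)·0 + 0·1 + 6·2) = (14, 7, 12)
Aw1 = (144, 77, 16)
w1·Aw1 = 14·144 + 7·77 + 12·16 = 2747; w1·w1 = 14·14 + 7·7 + 12·12 = 389
λ ≈ 2747/389 = 7.0617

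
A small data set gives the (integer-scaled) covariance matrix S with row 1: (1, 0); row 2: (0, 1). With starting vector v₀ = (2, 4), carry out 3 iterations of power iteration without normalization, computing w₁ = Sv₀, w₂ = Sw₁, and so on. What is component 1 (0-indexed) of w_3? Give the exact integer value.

4

w1 = Sv₀ = (2, 4)
w2 = Sw1 = (2, 4)
w3 = Sw2 = (2, 4)
The requested component of w3 is 4.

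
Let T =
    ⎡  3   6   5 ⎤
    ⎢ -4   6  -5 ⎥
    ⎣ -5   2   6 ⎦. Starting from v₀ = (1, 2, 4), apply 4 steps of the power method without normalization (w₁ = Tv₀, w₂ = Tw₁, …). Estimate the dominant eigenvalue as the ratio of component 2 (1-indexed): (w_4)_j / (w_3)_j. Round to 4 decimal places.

w1 = Tv₀ = (3·1 + 6·2 + 5·4; (-4)·1 + 6·2 + (-5)·4; (-5)·1 + 2·2 + 6·4) = (35, -12, 23)
w2 = Tw1 = (3·35 + 6·(-12) + 5·23; (-4)·35 + 6·(-12) + (-5)·23; (-5)·35 + 2·(-12) + 6·23) = (148, -327, -61)
w3 = Tw2 = (-1823, -2249, -1760)
w4 = Tw3 = (-27763, 2598, -5943)
Ratio at component: 2598 / -2249 = -1.1552

λ ≈ -1.1552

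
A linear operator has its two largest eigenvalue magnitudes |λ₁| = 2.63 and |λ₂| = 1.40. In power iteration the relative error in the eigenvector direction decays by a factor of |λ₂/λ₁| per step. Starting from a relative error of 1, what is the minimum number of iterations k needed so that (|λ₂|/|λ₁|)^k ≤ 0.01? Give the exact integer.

|λ₂/λ₁| = 1.40/2.63 = 0.53232
Need k ≥ ln(0.01) / ln(0.53232) = -4.6052 / -0.6305 ≈ 7.304
Smallest integer k satisfying the bound: 8

8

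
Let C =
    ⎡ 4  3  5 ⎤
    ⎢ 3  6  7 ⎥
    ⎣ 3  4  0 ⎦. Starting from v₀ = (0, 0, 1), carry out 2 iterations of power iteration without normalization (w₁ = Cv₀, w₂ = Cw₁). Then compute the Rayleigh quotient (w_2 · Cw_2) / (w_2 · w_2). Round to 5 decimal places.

11.99366

w1 = Cv₀ = (5, 7, 0)
w2 = Cw1 = (41, 57, 43)
Cw2 = (550, 766, 351)
w2·Cw2 = 41·550 + 57·766 + 43·351 = 81305; w2·w2 = 41·41 + 57·57 + 43·43 = 6779
λ ≈ 81305/6779 = 11.99366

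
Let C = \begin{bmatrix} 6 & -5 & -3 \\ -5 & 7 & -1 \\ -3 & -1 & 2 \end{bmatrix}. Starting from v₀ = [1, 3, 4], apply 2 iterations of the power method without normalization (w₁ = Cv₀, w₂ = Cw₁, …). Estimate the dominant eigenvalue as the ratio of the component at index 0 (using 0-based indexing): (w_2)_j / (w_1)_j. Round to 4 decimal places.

w1 = Cv₀ = (6·1 + (-5)·3 + (-3)·4; (-5)·1 + 7·3 + (-1)·4; (-3)·1 + (-1)·3 + 2·4) = (-21, 12, 2)
w2 = Cw1 = (6·(-21) + (-5)·12 + (-3)·2; (-5)·(-21) + 7·12 + (-1)·2; (-3)·(-21) + (-1)·12 + 2·2) = (-192, 187, 55)
Ratio at component: -192 / -21 = 9.1429

λ ≈ 9.1429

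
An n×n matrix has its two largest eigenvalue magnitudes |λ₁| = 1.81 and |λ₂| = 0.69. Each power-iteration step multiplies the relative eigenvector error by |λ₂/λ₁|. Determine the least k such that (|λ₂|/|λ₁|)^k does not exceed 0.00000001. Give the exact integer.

|λ₂/λ₁| = 0.69/1.81 = 0.38122
Need k ≥ ln(0.00000001) / ln(0.38122) = -18.4207 / -0.9644 ≈ 19.101
Smallest integer k satisfying the bound: 20

20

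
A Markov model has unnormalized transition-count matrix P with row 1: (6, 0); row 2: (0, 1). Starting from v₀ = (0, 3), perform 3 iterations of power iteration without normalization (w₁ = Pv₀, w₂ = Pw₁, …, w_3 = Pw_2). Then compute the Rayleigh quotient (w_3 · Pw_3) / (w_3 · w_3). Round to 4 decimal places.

w1 = Pv₀ = (6·0 + 0·3; 0·0 + 1·3) = (0, 3)
w2 = Pw1 = (6·0 + 0·3; 0·0 + 1·3) = (0, 3)
w3 = Pw2 = (0, 3)
Pw3 = (0, 3)
w3·Pw3 = 0·0 + 3·3 = 9; w3·w3 = 0·0 + 3·3 = 9
λ ≈ 9/9 = 1.0000

λ ≈ 1.0000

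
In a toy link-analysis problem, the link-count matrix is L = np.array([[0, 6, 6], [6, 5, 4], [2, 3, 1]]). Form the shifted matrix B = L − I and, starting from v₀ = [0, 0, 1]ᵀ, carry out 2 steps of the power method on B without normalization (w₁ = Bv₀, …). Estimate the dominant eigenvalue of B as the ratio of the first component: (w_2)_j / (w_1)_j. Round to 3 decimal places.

B = L − I has rows (-1, 6, 6); (6, 4, 4); (2, 3, 0)
w1 = Bv₀ = ((-1)·0 + 6·0 + 6·1; 6·0 + 4·0 + 4·1; 2·0 + 3·0 + 0·1) = (6, 4, 0)
w2 = Bw1 = ((-1)·6 + 6·4 + 6·0; 6·6 + 4·4 + 4·0; 2·6 + 3·4 + 0·0) = (18, 52, 24)
Ratio: 18/6 = 3.000

3.000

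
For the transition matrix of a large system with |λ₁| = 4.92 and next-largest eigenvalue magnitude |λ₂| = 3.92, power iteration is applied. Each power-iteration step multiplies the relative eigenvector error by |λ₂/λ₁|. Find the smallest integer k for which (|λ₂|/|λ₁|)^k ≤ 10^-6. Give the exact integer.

61

|λ₂/λ₁| = 3.92/4.92 = 0.79675
Need k ≥ ln(10^-6) / ln(0.79675) = -13.8155 / -0.2272 ≈ 60.803
Smallest integer k satisfying the bound: 61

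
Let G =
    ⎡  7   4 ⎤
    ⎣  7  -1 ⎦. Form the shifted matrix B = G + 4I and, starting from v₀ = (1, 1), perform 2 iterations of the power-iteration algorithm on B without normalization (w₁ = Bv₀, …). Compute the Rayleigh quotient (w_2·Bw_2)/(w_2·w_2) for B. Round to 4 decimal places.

B = G + 4I has rows (11, 4); (7, 3)
w1 = Bv₀ = (15, 10)
w2 = Bw1 = (205, 135)
Bw2 = (2795, 1840)
w2·Bw2 = 821375; w2·w2 = 60250; μ ≈ 821375/60250 = 13.6328

μ ≈ 13.6328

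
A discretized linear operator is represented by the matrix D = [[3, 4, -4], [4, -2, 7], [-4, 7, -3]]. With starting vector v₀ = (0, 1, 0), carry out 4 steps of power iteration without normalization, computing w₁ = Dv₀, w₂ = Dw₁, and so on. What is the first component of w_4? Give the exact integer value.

-4068

w1 = Dv₀ = (3·0 + 4·1 + (-4)·0; 4·0 + (-2)·1 + 7·0; (-4)·0 + 7·1 + (-3)·0) = (4, -2, 7)
w2 = Dw1 = (3·4 + 4·(-2) + (-4)·7; 4·4 + (-2)·(-2) + 7·7; (-4)·4 + 7·(-2) + (-3)·7) = (-24, 69, -51)
w3 = Dw2 = (408, -591, 732)
w4 = Dw3 = (-4068, 7938, -7965)
The requested component of w4 is -4068.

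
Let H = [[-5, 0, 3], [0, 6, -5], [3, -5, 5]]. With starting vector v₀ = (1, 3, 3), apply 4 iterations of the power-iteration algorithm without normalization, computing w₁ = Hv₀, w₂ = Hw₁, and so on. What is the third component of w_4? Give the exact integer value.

w1 = Hv₀ = ((-5)·1 + 0·3 + 3·3; 0·1 + 6·3 + (-5)·3; 3·1 + (-5)·3 + 5·3) = (4, 3, 3)
w2 = Hw1 = ((-5)·4 + 0·3 + 3·3; 0·4 + 6·3 + (-5)·3; 3·4 + (-5)·3 + 5·3) = (-11, 3, 12)
w3 = Hw2 = (91, -42, 12)
w4 = Hw3 = (-419, -312, 543)
The requested component of w4 is 543.

543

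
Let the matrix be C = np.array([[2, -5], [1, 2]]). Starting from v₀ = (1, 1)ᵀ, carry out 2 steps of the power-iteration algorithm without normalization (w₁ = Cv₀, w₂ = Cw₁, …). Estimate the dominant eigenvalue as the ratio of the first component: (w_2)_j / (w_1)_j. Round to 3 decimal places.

7.000

w1 = Cv₀ = (2·1 + (-5)·1; 1·1 + 2·1) = (-3, 3)
w2 = Cw1 = (2·(-3) + (-5)·3; 1·(-3) + 2·3) = (-21, 3)
Ratio at component: -21 / -3 = 7.000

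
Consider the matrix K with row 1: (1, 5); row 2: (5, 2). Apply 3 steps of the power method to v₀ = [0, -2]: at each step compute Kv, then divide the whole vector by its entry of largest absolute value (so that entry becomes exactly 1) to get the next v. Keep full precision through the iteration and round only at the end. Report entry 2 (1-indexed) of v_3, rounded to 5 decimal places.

0.83125

Kv0 = (-10.000000, -4.000000); divide by -10.000000 → v1 = (1.000000, 0.400000)
Kv1 = (3.000000, 5.800000); divide by 5.800000 → v2 = (0.517241, 1.000000)
Kv2 = (5.517241, 4.586207); divide by 5.517241 → v3 = (1.000000, 0.831250)
Requested entry of v3: -266/-320 = 0.83125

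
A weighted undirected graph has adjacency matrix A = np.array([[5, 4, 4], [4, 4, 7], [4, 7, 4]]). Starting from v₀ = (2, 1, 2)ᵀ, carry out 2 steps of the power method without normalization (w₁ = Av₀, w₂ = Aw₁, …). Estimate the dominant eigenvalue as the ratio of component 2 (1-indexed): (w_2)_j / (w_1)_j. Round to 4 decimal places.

w1 = Av₀ = (5·2 + 4·1 + 4·2; 4·2 + 4·1 + 7·2; 4·2 + 7·1 + 4·2) = (22, 26, 23)
w2 = Aw1 = (5·22 + 4·26 + 4·23; 4·22 + 4·26 + 7·23; 4·22 + 7·26 + 4·23) = (306, 353, 362)
Ratio at component: 353 / 26 = 13.5769

λ ≈ 13.5769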